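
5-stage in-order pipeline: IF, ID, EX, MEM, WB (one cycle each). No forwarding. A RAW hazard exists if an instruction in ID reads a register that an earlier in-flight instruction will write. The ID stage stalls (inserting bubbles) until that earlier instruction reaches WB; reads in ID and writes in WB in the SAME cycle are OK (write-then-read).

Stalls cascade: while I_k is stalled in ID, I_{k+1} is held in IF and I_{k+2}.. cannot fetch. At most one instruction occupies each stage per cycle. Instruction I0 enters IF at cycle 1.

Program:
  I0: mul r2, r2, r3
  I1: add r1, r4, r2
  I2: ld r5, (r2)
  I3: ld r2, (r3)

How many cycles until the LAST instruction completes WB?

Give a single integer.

Answer: 10

Derivation:
I0 mul r2 <- r2,r3: IF@1 ID@2 stall=0 (-) EX@3 MEM@4 WB@5
I1 add r1 <- r4,r2: IF@2 ID@3 stall=2 (RAW on I0.r2 (WB@5)) EX@6 MEM@7 WB@8
I2 ld r5 <- r2: IF@3 ID@6 stall=0 (-) EX@7 MEM@8 WB@9
I3 ld r2 <- r3: IF@6 ID@7 stall=0 (-) EX@8 MEM@9 WB@10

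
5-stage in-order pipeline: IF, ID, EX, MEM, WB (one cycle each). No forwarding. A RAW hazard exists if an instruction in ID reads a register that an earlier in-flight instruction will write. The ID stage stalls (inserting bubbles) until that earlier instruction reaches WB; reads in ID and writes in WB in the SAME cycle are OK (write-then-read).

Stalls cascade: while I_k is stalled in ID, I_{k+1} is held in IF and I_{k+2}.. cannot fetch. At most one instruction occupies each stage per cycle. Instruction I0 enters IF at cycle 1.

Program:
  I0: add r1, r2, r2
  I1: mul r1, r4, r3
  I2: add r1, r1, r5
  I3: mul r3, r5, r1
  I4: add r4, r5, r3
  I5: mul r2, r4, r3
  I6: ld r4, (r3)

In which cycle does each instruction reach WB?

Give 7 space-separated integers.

Answer: 5 6 9 12 15 18 19

Derivation:
I0 add r1 <- r2,r2: IF@1 ID@2 stall=0 (-) EX@3 MEM@4 WB@5
I1 mul r1 <- r4,r3: IF@2 ID@3 stall=0 (-) EX@4 MEM@5 WB@6
I2 add r1 <- r1,r5: IF@3 ID@4 stall=2 (RAW on I1.r1 (WB@6)) EX@7 MEM@8 WB@9
I3 mul r3 <- r5,r1: IF@4 ID@7 stall=2 (RAW on I2.r1 (WB@9)) EX@10 MEM@11 WB@12
I4 add r4 <- r5,r3: IF@7 ID@10 stall=2 (RAW on I3.r3 (WB@12)) EX@13 MEM@14 WB@15
I5 mul r2 <- r4,r3: IF@10 ID@13 stall=2 (RAW on I4.r4 (WB@15)) EX@16 MEM@17 WB@18
I6 ld r4 <- r3: IF@13 ID@16 stall=0 (-) EX@17 MEM@18 WB@19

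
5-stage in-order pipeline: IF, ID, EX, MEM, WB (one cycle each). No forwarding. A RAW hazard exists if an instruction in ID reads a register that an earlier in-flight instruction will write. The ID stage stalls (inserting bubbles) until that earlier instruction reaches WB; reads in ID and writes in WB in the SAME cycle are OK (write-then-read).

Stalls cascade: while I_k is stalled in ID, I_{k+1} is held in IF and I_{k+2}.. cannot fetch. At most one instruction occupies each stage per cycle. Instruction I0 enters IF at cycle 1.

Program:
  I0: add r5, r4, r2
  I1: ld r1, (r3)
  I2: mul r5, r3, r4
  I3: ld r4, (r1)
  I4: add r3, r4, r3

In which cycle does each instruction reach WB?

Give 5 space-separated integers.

I0 add r5 <- r4,r2: IF@1 ID@2 stall=0 (-) EX@3 MEM@4 WB@5
I1 ld r1 <- r3: IF@2 ID@3 stall=0 (-) EX@4 MEM@5 WB@6
I2 mul r5 <- r3,r4: IF@3 ID@4 stall=0 (-) EX@5 MEM@6 WB@7
I3 ld r4 <- r1: IF@4 ID@5 stall=1 (RAW on I1.r1 (WB@6)) EX@7 MEM@8 WB@9
I4 add r3 <- r4,r3: IF@5 ID@7 stall=2 (RAW on I3.r4 (WB@9)) EX@10 MEM@11 WB@12

Answer: 5 6 7 9 12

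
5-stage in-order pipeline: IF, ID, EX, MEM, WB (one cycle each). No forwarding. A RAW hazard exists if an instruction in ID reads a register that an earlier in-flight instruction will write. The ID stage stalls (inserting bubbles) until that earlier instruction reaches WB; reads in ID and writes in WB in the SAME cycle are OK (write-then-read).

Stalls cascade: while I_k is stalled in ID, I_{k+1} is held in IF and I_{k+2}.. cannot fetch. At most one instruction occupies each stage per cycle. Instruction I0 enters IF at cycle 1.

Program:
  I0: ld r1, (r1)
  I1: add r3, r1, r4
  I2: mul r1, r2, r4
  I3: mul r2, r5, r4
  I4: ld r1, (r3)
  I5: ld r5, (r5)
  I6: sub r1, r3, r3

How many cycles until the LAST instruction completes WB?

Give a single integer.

Answer: 13

Derivation:
I0 ld r1 <- r1: IF@1 ID@2 stall=0 (-) EX@3 MEM@4 WB@5
I1 add r3 <- r1,r4: IF@2 ID@3 stall=2 (RAW on I0.r1 (WB@5)) EX@6 MEM@7 WB@8
I2 mul r1 <- r2,r4: IF@3 ID@6 stall=0 (-) EX@7 MEM@8 WB@9
I3 mul r2 <- r5,r4: IF@6 ID@7 stall=0 (-) EX@8 MEM@9 WB@10
I4 ld r1 <- r3: IF@7 ID@8 stall=0 (-) EX@9 MEM@10 WB@11
I5 ld r5 <- r5: IF@8 ID@9 stall=0 (-) EX@10 MEM@11 WB@12
I6 sub r1 <- r3,r3: IF@9 ID@10 stall=0 (-) EX@11 MEM@12 WB@13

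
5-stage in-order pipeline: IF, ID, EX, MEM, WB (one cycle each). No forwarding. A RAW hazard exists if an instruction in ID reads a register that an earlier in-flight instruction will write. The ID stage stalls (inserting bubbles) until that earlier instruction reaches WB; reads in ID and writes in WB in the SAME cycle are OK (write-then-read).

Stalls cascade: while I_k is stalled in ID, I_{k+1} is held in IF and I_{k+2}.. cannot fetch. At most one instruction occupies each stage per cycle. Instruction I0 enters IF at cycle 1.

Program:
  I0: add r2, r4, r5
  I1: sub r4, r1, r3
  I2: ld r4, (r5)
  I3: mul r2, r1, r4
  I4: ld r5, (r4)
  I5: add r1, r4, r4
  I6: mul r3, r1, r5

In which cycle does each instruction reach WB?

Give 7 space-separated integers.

I0 add r2 <- r4,r5: IF@1 ID@2 stall=0 (-) EX@3 MEM@4 WB@5
I1 sub r4 <- r1,r3: IF@2 ID@3 stall=0 (-) EX@4 MEM@5 WB@6
I2 ld r4 <- r5: IF@3 ID@4 stall=0 (-) EX@5 MEM@6 WB@7
I3 mul r2 <- r1,r4: IF@4 ID@5 stall=2 (RAW on I2.r4 (WB@7)) EX@8 MEM@9 WB@10
I4 ld r5 <- r4: IF@5 ID@8 stall=0 (-) EX@9 MEM@10 WB@11
I5 add r1 <- r4,r4: IF@8 ID@9 stall=0 (-) EX@10 MEM@11 WB@12
I6 mul r3 <- r1,r5: IF@9 ID@10 stall=2 (RAW on I5.r1 (WB@12)) EX@13 MEM@14 WB@15

Answer: 5 6 7 10 11 12 15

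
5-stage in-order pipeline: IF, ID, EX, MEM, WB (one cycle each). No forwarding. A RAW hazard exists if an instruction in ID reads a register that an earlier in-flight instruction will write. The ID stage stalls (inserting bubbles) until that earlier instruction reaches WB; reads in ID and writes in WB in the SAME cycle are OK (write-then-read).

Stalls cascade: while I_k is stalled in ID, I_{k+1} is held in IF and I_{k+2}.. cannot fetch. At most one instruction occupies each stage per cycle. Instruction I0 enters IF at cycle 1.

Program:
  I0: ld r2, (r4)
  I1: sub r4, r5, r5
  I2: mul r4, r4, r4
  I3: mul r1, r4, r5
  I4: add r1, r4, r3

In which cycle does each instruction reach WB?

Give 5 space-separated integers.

Answer: 5 6 9 12 13

Derivation:
I0 ld r2 <- r4: IF@1 ID@2 stall=0 (-) EX@3 MEM@4 WB@5
I1 sub r4 <- r5,r5: IF@2 ID@3 stall=0 (-) EX@4 MEM@5 WB@6
I2 mul r4 <- r4,r4: IF@3 ID@4 stall=2 (RAW on I1.r4 (WB@6)) EX@7 MEM@8 WB@9
I3 mul r1 <- r4,r5: IF@4 ID@7 stall=2 (RAW on I2.r4 (WB@9)) EX@10 MEM@11 WB@12
I4 add r1 <- r4,r3: IF@7 ID@10 stall=0 (-) EX@11 MEM@12 WB@13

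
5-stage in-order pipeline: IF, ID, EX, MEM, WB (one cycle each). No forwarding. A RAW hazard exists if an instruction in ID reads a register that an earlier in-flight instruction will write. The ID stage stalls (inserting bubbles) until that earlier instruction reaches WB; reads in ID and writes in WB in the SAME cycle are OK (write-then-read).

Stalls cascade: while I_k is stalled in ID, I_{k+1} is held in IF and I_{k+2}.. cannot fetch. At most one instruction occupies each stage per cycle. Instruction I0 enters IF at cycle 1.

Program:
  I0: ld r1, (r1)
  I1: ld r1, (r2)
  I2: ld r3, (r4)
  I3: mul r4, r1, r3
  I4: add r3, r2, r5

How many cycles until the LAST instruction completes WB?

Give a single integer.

Answer: 11

Derivation:
I0 ld r1 <- r1: IF@1 ID@2 stall=0 (-) EX@3 MEM@4 WB@5
I1 ld r1 <- r2: IF@2 ID@3 stall=0 (-) EX@4 MEM@5 WB@6
I2 ld r3 <- r4: IF@3 ID@4 stall=0 (-) EX@5 MEM@6 WB@7
I3 mul r4 <- r1,r3: IF@4 ID@5 stall=2 (RAW on I2.r3 (WB@7)) EX@8 MEM@9 WB@10
I4 add r3 <- r2,r5: IF@5 ID@8 stall=0 (-) EX@9 MEM@10 WB@11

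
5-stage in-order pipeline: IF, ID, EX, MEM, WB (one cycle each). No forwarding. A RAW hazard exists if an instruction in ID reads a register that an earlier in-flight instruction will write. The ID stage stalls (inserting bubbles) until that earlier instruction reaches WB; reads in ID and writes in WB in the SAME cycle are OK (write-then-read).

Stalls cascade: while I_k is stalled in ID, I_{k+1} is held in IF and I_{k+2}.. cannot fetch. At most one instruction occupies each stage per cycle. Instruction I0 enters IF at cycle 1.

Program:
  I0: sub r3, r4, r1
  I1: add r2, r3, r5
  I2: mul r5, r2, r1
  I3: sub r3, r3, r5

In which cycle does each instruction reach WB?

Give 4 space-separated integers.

Answer: 5 8 11 14

Derivation:
I0 sub r3 <- r4,r1: IF@1 ID@2 stall=0 (-) EX@3 MEM@4 WB@5
I1 add r2 <- r3,r5: IF@2 ID@3 stall=2 (RAW on I0.r3 (WB@5)) EX@6 MEM@7 WB@8
I2 mul r5 <- r2,r1: IF@3 ID@6 stall=2 (RAW on I1.r2 (WB@8)) EX@9 MEM@10 WB@11
I3 sub r3 <- r3,r5: IF@6 ID@9 stall=2 (RAW on I2.r5 (WB@11)) EX@12 MEM@13 WB@14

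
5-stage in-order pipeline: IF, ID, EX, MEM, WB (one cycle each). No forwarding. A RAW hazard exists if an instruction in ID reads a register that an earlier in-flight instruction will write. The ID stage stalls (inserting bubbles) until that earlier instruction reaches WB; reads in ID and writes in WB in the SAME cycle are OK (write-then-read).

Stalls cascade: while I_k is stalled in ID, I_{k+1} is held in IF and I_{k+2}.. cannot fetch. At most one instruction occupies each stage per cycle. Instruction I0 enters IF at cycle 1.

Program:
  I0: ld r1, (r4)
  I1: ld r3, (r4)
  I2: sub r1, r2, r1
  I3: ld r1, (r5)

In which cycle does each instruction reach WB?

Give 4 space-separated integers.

Answer: 5 6 8 9

Derivation:
I0 ld r1 <- r4: IF@1 ID@2 stall=0 (-) EX@3 MEM@4 WB@5
I1 ld r3 <- r4: IF@2 ID@3 stall=0 (-) EX@4 MEM@5 WB@6
I2 sub r1 <- r2,r1: IF@3 ID@4 stall=1 (RAW on I0.r1 (WB@5)) EX@6 MEM@7 WB@8
I3 ld r1 <- r5: IF@4 ID@6 stall=0 (-) EX@7 MEM@8 WB@9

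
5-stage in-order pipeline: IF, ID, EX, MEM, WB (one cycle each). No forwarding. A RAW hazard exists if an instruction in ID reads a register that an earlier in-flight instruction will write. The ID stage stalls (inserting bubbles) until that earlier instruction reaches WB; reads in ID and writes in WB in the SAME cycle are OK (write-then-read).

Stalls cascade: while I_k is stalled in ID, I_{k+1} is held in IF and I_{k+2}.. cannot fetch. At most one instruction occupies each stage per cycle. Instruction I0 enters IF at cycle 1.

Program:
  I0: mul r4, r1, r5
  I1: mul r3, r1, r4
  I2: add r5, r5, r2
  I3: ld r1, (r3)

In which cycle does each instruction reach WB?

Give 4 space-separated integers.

Answer: 5 8 9 11

Derivation:
I0 mul r4 <- r1,r5: IF@1 ID@2 stall=0 (-) EX@3 MEM@4 WB@5
I1 mul r3 <- r1,r4: IF@2 ID@3 stall=2 (RAW on I0.r4 (WB@5)) EX@6 MEM@7 WB@8
I2 add r5 <- r5,r2: IF@3 ID@6 stall=0 (-) EX@7 MEM@8 WB@9
I3 ld r1 <- r3: IF@6 ID@7 stall=1 (RAW on I1.r3 (WB@8)) EX@9 MEM@10 WB@11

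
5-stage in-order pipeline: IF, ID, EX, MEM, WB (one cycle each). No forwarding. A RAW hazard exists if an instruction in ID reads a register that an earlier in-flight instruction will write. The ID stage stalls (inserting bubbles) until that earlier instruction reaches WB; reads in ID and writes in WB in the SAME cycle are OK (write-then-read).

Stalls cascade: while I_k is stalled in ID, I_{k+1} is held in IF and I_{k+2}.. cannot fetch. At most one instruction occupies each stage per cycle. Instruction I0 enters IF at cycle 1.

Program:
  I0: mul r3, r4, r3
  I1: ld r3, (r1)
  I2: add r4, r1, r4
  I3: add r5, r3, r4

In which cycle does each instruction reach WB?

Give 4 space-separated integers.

Answer: 5 6 7 10

Derivation:
I0 mul r3 <- r4,r3: IF@1 ID@2 stall=0 (-) EX@3 MEM@4 WB@5
I1 ld r3 <- r1: IF@2 ID@3 stall=0 (-) EX@4 MEM@5 WB@6
I2 add r4 <- r1,r4: IF@3 ID@4 stall=0 (-) EX@5 MEM@6 WB@7
I3 add r5 <- r3,r4: IF@4 ID@5 stall=2 (RAW on I2.r4 (WB@7)) EX@8 MEM@9 WB@10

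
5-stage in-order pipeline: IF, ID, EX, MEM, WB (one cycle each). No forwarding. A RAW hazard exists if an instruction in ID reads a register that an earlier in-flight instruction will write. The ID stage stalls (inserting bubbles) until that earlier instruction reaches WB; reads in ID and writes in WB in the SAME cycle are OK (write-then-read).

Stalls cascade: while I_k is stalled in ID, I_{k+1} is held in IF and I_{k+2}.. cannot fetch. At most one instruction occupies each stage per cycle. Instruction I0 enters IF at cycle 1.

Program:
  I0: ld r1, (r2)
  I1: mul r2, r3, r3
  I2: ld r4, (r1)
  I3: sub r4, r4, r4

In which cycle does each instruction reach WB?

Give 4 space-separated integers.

Answer: 5 6 8 11

Derivation:
I0 ld r1 <- r2: IF@1 ID@2 stall=0 (-) EX@3 MEM@4 WB@5
I1 mul r2 <- r3,r3: IF@2 ID@3 stall=0 (-) EX@4 MEM@5 WB@6
I2 ld r4 <- r1: IF@3 ID@4 stall=1 (RAW on I0.r1 (WB@5)) EX@6 MEM@7 WB@8
I3 sub r4 <- r4,r4: IF@4 ID@6 stall=2 (RAW on I2.r4 (WB@8)) EX@9 MEM@10 WB@11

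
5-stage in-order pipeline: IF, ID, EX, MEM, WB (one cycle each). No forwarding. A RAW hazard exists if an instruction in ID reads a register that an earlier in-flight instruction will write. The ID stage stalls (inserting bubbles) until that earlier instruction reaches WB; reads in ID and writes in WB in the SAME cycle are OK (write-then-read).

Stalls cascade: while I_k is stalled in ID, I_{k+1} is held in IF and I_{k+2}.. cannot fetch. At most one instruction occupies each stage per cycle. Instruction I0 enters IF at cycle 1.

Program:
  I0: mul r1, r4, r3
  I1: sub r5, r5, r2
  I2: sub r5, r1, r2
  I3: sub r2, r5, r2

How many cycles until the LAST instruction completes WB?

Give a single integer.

I0 mul r1 <- r4,r3: IF@1 ID@2 stall=0 (-) EX@3 MEM@4 WB@5
I1 sub r5 <- r5,r2: IF@2 ID@3 stall=0 (-) EX@4 MEM@5 WB@6
I2 sub r5 <- r1,r2: IF@3 ID@4 stall=1 (RAW on I0.r1 (WB@5)) EX@6 MEM@7 WB@8
I3 sub r2 <- r5,r2: IF@4 ID@6 stall=2 (RAW on I2.r5 (WB@8)) EX@9 MEM@10 WB@11

Answer: 11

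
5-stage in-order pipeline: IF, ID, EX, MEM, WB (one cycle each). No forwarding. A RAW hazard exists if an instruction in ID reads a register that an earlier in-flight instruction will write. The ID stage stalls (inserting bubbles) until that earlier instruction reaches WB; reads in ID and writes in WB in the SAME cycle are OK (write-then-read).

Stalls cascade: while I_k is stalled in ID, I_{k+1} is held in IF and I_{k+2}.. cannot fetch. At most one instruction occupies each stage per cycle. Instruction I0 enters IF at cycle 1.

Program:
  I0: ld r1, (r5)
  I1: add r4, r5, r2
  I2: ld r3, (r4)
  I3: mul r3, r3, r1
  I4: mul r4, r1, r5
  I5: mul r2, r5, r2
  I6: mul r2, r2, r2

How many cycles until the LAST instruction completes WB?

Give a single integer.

I0 ld r1 <- r5: IF@1 ID@2 stall=0 (-) EX@3 MEM@4 WB@5
I1 add r4 <- r5,r2: IF@2 ID@3 stall=0 (-) EX@4 MEM@5 WB@6
I2 ld r3 <- r4: IF@3 ID@4 stall=2 (RAW on I1.r4 (WB@6)) EX@7 MEM@8 WB@9
I3 mul r3 <- r3,r1: IF@4 ID@7 stall=2 (RAW on I2.r3 (WB@9)) EX@10 MEM@11 WB@12
I4 mul r4 <- r1,r5: IF@7 ID@10 stall=0 (-) EX@11 MEM@12 WB@13
I5 mul r2 <- r5,r2: IF@10 ID@11 stall=0 (-) EX@12 MEM@13 WB@14
I6 mul r2 <- r2,r2: IF@11 ID@12 stall=2 (RAW on I5.r2 (WB@14)) EX@15 MEM@16 WB@17

Answer: 17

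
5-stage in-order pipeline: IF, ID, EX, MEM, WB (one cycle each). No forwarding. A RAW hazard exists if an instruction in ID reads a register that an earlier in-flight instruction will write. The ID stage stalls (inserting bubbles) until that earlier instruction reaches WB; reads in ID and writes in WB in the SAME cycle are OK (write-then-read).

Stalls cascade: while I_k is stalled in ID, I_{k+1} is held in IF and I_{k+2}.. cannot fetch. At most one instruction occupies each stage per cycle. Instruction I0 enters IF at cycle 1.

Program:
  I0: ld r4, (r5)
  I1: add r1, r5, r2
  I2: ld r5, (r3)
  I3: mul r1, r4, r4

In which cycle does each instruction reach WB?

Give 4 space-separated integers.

Answer: 5 6 7 8

Derivation:
I0 ld r4 <- r5: IF@1 ID@2 stall=0 (-) EX@3 MEM@4 WB@5
I1 add r1 <- r5,r2: IF@2 ID@3 stall=0 (-) EX@4 MEM@5 WB@6
I2 ld r5 <- r3: IF@3 ID@4 stall=0 (-) EX@5 MEM@6 WB@7
I3 mul r1 <- r4,r4: IF@4 ID@5 stall=0 (-) EX@6 MEM@7 WB@8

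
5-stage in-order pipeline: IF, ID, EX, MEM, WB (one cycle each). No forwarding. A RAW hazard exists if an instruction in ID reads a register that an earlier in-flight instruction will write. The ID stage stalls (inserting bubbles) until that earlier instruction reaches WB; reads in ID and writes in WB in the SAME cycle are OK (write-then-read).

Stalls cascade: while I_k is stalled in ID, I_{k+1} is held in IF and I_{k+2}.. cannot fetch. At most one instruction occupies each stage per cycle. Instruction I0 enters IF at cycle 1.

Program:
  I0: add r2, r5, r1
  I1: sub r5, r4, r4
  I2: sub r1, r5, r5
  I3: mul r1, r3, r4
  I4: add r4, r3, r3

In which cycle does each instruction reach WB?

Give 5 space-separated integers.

Answer: 5 6 9 10 11

Derivation:
I0 add r2 <- r5,r1: IF@1 ID@2 stall=0 (-) EX@3 MEM@4 WB@5
I1 sub r5 <- r4,r4: IF@2 ID@3 stall=0 (-) EX@4 MEM@5 WB@6
I2 sub r1 <- r5,r5: IF@3 ID@4 stall=2 (RAW on I1.r5 (WB@6)) EX@7 MEM@8 WB@9
I3 mul r1 <- r3,r4: IF@4 ID@7 stall=0 (-) EX@8 MEM@9 WB@10
I4 add r4 <- r3,r3: IF@7 ID@8 stall=0 (-) EX@9 MEM@10 WB@11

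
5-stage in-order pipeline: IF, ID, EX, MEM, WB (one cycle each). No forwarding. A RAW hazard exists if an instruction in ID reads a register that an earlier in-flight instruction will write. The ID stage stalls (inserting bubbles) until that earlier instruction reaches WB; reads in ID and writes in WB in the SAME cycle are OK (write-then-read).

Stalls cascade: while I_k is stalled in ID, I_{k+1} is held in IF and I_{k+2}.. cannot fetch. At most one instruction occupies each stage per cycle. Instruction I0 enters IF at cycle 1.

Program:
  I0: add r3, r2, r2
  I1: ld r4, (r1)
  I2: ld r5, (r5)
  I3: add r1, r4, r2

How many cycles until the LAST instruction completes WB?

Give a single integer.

I0 add r3 <- r2,r2: IF@1 ID@2 stall=0 (-) EX@3 MEM@4 WB@5
I1 ld r4 <- r1: IF@2 ID@3 stall=0 (-) EX@4 MEM@5 WB@6
I2 ld r5 <- r5: IF@3 ID@4 stall=0 (-) EX@5 MEM@6 WB@7
I3 add r1 <- r4,r2: IF@4 ID@5 stall=1 (RAW on I1.r4 (WB@6)) EX@7 MEM@8 WB@9

Answer: 9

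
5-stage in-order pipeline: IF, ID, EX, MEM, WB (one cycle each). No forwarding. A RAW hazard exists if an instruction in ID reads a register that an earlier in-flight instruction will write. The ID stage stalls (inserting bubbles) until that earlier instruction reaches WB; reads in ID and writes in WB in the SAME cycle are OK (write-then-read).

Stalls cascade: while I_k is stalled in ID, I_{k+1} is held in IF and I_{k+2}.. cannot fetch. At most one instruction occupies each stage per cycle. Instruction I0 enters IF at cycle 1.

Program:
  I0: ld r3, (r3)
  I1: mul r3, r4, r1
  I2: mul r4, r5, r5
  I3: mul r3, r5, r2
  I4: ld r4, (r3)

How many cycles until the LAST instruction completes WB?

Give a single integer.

I0 ld r3 <- r3: IF@1 ID@2 stall=0 (-) EX@3 MEM@4 WB@5
I1 mul r3 <- r4,r1: IF@2 ID@3 stall=0 (-) EX@4 MEM@5 WB@6
I2 mul r4 <- r5,r5: IF@3 ID@4 stall=0 (-) EX@5 MEM@6 WB@7
I3 mul r3 <- r5,r2: IF@4 ID@5 stall=0 (-) EX@6 MEM@7 WB@8
I4 ld r4 <- r3: IF@5 ID@6 stall=2 (RAW on I3.r3 (WB@8)) EX@9 MEM@10 WB@11

Answer: 11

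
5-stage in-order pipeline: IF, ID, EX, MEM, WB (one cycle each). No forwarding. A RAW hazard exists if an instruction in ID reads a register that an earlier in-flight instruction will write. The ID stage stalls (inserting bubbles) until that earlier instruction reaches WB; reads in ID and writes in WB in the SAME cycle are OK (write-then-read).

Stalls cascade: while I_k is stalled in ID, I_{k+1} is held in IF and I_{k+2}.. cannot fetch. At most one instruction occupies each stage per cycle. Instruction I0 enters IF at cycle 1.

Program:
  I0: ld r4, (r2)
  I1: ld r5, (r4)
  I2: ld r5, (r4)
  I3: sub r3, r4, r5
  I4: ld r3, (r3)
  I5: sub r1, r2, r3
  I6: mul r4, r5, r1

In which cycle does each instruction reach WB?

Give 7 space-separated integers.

I0 ld r4 <- r2: IF@1 ID@2 stall=0 (-) EX@3 MEM@4 WB@5
I1 ld r5 <- r4: IF@2 ID@3 stall=2 (RAW on I0.r4 (WB@5)) EX@6 MEM@7 WB@8
I2 ld r5 <- r4: IF@3 ID@6 stall=0 (-) EX@7 MEM@8 WB@9
I3 sub r3 <- r4,r5: IF@6 ID@7 stall=2 (RAW on I2.r5 (WB@9)) EX@10 MEM@11 WB@12
I4 ld r3 <- r3: IF@7 ID@10 stall=2 (RAW on I3.r3 (WB@12)) EX@13 MEM@14 WB@15
I5 sub r1 <- r2,r3: IF@10 ID@13 stall=2 (RAW on I4.r3 (WB@15)) EX@16 MEM@17 WB@18
I6 mul r4 <- r5,r1: IF@13 ID@16 stall=2 (RAW on I5.r1 (WB@18)) EX@19 MEM@20 WB@21

Answer: 5 8 9 12 15 18 21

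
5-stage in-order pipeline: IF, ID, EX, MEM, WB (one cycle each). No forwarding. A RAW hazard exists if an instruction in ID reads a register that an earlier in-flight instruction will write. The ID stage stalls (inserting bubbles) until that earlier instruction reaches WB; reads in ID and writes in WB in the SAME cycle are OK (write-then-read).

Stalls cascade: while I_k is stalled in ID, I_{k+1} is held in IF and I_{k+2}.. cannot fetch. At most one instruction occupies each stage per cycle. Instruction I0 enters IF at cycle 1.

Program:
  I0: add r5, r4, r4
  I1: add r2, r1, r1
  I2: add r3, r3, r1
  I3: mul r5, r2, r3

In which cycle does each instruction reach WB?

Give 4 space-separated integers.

I0 add r5 <- r4,r4: IF@1 ID@2 stall=0 (-) EX@3 MEM@4 WB@5
I1 add r2 <- r1,r1: IF@2 ID@3 stall=0 (-) EX@4 MEM@5 WB@6
I2 add r3 <- r3,r1: IF@3 ID@4 stall=0 (-) EX@5 MEM@6 WB@7
I3 mul r5 <- r2,r3: IF@4 ID@5 stall=2 (RAW on I2.r3 (WB@7)) EX@8 MEM@9 WB@10

Answer: 5 6 7 10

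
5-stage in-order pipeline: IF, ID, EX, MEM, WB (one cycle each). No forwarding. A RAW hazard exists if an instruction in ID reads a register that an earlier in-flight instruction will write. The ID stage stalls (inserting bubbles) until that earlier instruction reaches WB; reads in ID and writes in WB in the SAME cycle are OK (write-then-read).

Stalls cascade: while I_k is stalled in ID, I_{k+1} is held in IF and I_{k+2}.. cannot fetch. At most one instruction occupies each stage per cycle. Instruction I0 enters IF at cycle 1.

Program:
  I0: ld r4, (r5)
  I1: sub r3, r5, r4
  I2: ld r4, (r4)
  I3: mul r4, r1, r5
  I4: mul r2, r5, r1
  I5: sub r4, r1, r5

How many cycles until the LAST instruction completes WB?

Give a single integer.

I0 ld r4 <- r5: IF@1 ID@2 stall=0 (-) EX@3 MEM@4 WB@5
I1 sub r3 <- r5,r4: IF@2 ID@3 stall=2 (RAW on I0.r4 (WB@5)) EX@6 MEM@7 WB@8
I2 ld r4 <- r4: IF@3 ID@6 stall=0 (-) EX@7 MEM@8 WB@9
I3 mul r4 <- r1,r5: IF@6 ID@7 stall=0 (-) EX@8 MEM@9 WB@10
I4 mul r2 <- r5,r1: IF@7 ID@8 stall=0 (-) EX@9 MEM@10 WB@11
I5 sub r4 <- r1,r5: IF@8 ID@9 stall=0 (-) EX@10 MEM@11 WB@12

Answer: 12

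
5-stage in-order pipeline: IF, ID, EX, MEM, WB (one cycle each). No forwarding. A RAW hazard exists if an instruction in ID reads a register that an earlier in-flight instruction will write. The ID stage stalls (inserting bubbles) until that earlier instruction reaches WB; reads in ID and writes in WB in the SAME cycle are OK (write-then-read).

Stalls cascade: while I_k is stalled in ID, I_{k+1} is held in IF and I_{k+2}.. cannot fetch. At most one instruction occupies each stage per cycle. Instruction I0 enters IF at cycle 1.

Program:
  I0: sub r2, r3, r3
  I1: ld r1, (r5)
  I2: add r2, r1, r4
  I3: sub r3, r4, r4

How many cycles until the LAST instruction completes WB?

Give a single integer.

I0 sub r2 <- r3,r3: IF@1 ID@2 stall=0 (-) EX@3 MEM@4 WB@5
I1 ld r1 <- r5: IF@2 ID@3 stall=0 (-) EX@4 MEM@5 WB@6
I2 add r2 <- r1,r4: IF@3 ID@4 stall=2 (RAW on I1.r1 (WB@6)) EX@7 MEM@8 WB@9
I3 sub r3 <- r4,r4: IF@4 ID@7 stall=0 (-) EX@8 MEM@9 WB@10

Answer: 10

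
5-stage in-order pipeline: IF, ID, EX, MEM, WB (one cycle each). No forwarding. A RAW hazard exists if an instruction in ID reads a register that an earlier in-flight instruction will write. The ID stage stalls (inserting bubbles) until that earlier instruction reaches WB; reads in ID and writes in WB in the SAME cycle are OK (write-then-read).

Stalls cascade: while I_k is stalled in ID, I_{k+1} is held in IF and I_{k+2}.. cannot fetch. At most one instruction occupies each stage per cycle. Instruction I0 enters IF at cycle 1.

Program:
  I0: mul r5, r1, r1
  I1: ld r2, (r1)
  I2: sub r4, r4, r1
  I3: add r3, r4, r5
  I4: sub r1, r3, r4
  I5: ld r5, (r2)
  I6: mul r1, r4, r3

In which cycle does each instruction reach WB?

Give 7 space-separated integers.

I0 mul r5 <- r1,r1: IF@1 ID@2 stall=0 (-) EX@3 MEM@4 WB@5
I1 ld r2 <- r1: IF@2 ID@3 stall=0 (-) EX@4 MEM@5 WB@6
I2 sub r4 <- r4,r1: IF@3 ID@4 stall=0 (-) EX@5 MEM@6 WB@7
I3 add r3 <- r4,r5: IF@4 ID@5 stall=2 (RAW on I2.r4 (WB@7)) EX@8 MEM@9 WB@10
I4 sub r1 <- r3,r4: IF@5 ID@8 stall=2 (RAW on I3.r3 (WB@10)) EX@11 MEM@12 WB@13
I5 ld r5 <- r2: IF@8 ID@11 stall=0 (-) EX@12 MEM@13 WB@14
I6 mul r1 <- r4,r3: IF@11 ID@12 stall=0 (-) EX@13 MEM@14 WB@15

Answer: 5 6 7 10 13 14 15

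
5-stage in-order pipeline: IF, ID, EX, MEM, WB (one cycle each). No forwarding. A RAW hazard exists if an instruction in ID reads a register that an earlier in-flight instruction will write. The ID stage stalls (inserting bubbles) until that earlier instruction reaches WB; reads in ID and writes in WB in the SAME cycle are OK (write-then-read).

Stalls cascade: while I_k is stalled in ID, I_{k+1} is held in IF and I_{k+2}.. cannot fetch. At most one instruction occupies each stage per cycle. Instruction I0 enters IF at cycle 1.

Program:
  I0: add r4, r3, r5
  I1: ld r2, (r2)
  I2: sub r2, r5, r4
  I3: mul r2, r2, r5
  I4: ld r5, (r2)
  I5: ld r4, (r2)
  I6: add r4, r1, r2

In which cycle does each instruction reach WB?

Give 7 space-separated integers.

I0 add r4 <- r3,r5: IF@1 ID@2 stall=0 (-) EX@3 MEM@4 WB@5
I1 ld r2 <- r2: IF@2 ID@3 stall=0 (-) EX@4 MEM@5 WB@6
I2 sub r2 <- r5,r4: IF@3 ID@4 stall=1 (RAW on I0.r4 (WB@5)) EX@6 MEM@7 WB@8
I3 mul r2 <- r2,r5: IF@4 ID@6 stall=2 (RAW on I2.r2 (WB@8)) EX@9 MEM@10 WB@11
I4 ld r5 <- r2: IF@6 ID@9 stall=2 (RAW on I3.r2 (WB@11)) EX@12 MEM@13 WB@14
I5 ld r4 <- r2: IF@9 ID@12 stall=0 (-) EX@13 MEM@14 WB@15
I6 add r4 <- r1,r2: IF@12 ID@13 stall=0 (-) EX@14 MEM@15 WB@16

Answer: 5 6 8 11 14 15 16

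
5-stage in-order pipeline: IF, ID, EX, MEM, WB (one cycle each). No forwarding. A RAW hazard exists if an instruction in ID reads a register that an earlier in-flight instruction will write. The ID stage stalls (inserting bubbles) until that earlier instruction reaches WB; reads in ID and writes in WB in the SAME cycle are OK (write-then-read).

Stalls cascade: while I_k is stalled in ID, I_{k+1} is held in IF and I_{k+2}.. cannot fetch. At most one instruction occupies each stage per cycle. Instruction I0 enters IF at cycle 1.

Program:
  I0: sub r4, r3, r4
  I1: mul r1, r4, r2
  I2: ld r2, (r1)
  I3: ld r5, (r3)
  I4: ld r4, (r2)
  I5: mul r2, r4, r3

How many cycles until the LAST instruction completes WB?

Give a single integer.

I0 sub r4 <- r3,r4: IF@1 ID@2 stall=0 (-) EX@3 MEM@4 WB@5
I1 mul r1 <- r4,r2: IF@2 ID@3 stall=2 (RAW on I0.r4 (WB@5)) EX@6 MEM@7 WB@8
I2 ld r2 <- r1: IF@3 ID@6 stall=2 (RAW on I1.r1 (WB@8)) EX@9 MEM@10 WB@11
I3 ld r5 <- r3: IF@6 ID@9 stall=0 (-) EX@10 MEM@11 WB@12
I4 ld r4 <- r2: IF@9 ID@10 stall=1 (RAW on I2.r2 (WB@11)) EX@12 MEM@13 WB@14
I5 mul r2 <- r4,r3: IF@10 ID@12 stall=2 (RAW on I4.r4 (WB@14)) EX@15 MEM@16 WB@17

Answer: 17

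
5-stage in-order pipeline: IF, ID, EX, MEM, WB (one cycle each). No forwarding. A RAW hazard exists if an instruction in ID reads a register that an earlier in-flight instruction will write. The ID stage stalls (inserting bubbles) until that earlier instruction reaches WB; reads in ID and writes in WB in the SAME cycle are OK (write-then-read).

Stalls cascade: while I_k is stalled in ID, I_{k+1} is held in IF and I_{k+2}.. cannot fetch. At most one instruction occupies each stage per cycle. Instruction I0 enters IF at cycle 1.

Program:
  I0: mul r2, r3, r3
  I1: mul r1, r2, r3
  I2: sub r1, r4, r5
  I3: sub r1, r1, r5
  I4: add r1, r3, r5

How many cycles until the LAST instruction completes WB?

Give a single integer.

Answer: 13

Derivation:
I0 mul r2 <- r3,r3: IF@1 ID@2 stall=0 (-) EX@3 MEM@4 WB@5
I1 mul r1 <- r2,r3: IF@2 ID@3 stall=2 (RAW on I0.r2 (WB@5)) EX@6 MEM@7 WB@8
I2 sub r1 <- r4,r5: IF@3 ID@6 stall=0 (-) EX@7 MEM@8 WB@9
I3 sub r1 <- r1,r5: IF@6 ID@7 stall=2 (RAW on I2.r1 (WB@9)) EX@10 MEM@11 WB@12
I4 add r1 <- r3,r5: IF@7 ID@10 stall=0 (-) EX@11 MEM@12 WB@13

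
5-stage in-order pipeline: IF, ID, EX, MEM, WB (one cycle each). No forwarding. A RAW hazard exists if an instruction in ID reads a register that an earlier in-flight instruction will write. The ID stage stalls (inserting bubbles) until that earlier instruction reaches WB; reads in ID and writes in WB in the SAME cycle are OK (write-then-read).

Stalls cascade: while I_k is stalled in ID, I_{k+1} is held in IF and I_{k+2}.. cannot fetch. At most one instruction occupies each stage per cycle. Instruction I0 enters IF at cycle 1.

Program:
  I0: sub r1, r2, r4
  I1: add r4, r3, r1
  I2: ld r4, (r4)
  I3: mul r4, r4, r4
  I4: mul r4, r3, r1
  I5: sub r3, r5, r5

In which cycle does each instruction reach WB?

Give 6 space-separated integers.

I0 sub r1 <- r2,r4: IF@1 ID@2 stall=0 (-) EX@3 MEM@4 WB@5
I1 add r4 <- r3,r1: IF@2 ID@3 stall=2 (RAW on I0.r1 (WB@5)) EX@6 MEM@7 WB@8
I2 ld r4 <- r4: IF@3 ID@6 stall=2 (RAW on I1.r4 (WB@8)) EX@9 MEM@10 WB@11
I3 mul r4 <- r4,r4: IF@6 ID@9 stall=2 (RAW on I2.r4 (WB@11)) EX@12 MEM@13 WB@14
I4 mul r4 <- r3,r1: IF@9 ID@12 stall=0 (-) EX@13 MEM@14 WB@15
I5 sub r3 <- r5,r5: IF@12 ID@13 stall=0 (-) EX@14 MEM@15 WB@16

Answer: 5 8 11 14 15 16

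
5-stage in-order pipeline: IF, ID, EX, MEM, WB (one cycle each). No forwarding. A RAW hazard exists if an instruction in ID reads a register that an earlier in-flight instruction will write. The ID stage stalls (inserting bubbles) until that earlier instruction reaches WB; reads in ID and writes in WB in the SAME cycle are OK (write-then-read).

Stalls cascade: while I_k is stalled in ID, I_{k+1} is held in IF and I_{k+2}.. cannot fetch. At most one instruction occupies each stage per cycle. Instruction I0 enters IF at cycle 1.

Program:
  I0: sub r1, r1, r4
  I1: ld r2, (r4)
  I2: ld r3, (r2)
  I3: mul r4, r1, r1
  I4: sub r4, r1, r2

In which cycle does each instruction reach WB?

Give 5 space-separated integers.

I0 sub r1 <- r1,r4: IF@1 ID@2 stall=0 (-) EX@3 MEM@4 WB@5
I1 ld r2 <- r4: IF@2 ID@3 stall=0 (-) EX@4 MEM@5 WB@6
I2 ld r3 <- r2: IF@3 ID@4 stall=2 (RAW on I1.r2 (WB@6)) EX@7 MEM@8 WB@9
I3 mul r4 <- r1,r1: IF@4 ID@7 stall=0 (-) EX@8 MEM@9 WB@10
I4 sub r4 <- r1,r2: IF@7 ID@8 stall=0 (-) EX@9 MEM@10 WB@11

Answer: 5 6 9 10 11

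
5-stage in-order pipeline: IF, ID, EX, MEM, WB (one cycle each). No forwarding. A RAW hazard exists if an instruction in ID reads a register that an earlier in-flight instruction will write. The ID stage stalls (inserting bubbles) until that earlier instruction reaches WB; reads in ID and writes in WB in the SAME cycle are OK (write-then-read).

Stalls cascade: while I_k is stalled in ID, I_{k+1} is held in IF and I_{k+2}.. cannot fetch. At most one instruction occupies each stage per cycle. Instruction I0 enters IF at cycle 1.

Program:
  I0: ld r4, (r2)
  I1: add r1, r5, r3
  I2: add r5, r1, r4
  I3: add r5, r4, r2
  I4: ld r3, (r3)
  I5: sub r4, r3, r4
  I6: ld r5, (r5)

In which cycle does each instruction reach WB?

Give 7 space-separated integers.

Answer: 5 6 9 10 11 14 15

Derivation:
I0 ld r4 <- r2: IF@1 ID@2 stall=0 (-) EX@3 MEM@4 WB@5
I1 add r1 <- r5,r3: IF@2 ID@3 stall=0 (-) EX@4 MEM@5 WB@6
I2 add r5 <- r1,r4: IF@3 ID@4 stall=2 (RAW on I1.r1 (WB@6)) EX@7 MEM@8 WB@9
I3 add r5 <- r4,r2: IF@4 ID@7 stall=0 (-) EX@8 MEM@9 WB@10
I4 ld r3 <- r3: IF@7 ID@8 stall=0 (-) EX@9 MEM@10 WB@11
I5 sub r4 <- r3,r4: IF@8 ID@9 stall=2 (RAW on I4.r3 (WB@11)) EX@12 MEM@13 WB@14
I6 ld r5 <- r5: IF@9 ID@12 stall=0 (-) EX@13 MEM@14 WB@15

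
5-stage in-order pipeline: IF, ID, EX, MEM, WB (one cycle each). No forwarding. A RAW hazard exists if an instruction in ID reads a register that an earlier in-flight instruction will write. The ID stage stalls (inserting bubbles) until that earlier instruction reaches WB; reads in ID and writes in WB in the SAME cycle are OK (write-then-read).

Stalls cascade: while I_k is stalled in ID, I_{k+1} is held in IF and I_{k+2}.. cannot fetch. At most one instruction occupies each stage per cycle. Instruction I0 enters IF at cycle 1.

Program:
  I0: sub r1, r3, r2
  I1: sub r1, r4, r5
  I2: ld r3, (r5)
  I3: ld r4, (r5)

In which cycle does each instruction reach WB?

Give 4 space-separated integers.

I0 sub r1 <- r3,r2: IF@1 ID@2 stall=0 (-) EX@3 MEM@4 WB@5
I1 sub r1 <- r4,r5: IF@2 ID@3 stall=0 (-) EX@4 MEM@5 WB@6
I2 ld r3 <- r5: IF@3 ID@4 stall=0 (-) EX@5 MEM@6 WB@7
I3 ld r4 <- r5: IF@4 ID@5 stall=0 (-) EX@6 MEM@7 WB@8

Answer: 5 6 7 8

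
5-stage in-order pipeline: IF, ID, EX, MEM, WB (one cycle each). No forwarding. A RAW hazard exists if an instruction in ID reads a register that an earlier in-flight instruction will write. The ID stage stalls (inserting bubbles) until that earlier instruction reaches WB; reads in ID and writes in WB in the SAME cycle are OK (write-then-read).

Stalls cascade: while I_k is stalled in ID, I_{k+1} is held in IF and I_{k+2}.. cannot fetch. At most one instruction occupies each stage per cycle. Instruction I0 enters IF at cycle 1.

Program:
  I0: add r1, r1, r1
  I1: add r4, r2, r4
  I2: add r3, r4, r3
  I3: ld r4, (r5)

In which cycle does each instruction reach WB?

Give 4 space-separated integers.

I0 add r1 <- r1,r1: IF@1 ID@2 stall=0 (-) EX@3 MEM@4 WB@5
I1 add r4 <- r2,r4: IF@2 ID@3 stall=0 (-) EX@4 MEM@5 WB@6
I2 add r3 <- r4,r3: IF@3 ID@4 stall=2 (RAW on I1.r4 (WB@6)) EX@7 MEM@8 WB@9
I3 ld r4 <- r5: IF@4 ID@7 stall=0 (-) EX@8 MEM@9 WB@10

Answer: 5 6 9 10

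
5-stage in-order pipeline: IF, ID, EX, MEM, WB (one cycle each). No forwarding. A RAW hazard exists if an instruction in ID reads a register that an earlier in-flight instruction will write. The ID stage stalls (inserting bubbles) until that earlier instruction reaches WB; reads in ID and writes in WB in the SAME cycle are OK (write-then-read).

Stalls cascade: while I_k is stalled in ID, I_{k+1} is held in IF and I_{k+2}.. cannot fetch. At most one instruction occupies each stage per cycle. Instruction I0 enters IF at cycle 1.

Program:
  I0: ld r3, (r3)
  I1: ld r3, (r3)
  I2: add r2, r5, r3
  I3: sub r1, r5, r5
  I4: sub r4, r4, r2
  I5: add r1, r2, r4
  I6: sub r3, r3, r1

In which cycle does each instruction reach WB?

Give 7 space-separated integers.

Answer: 5 8 11 12 14 17 20

Derivation:
I0 ld r3 <- r3: IF@1 ID@2 stall=0 (-) EX@3 MEM@4 WB@5
I1 ld r3 <- r3: IF@2 ID@3 stall=2 (RAW on I0.r3 (WB@5)) EX@6 MEM@7 WB@8
I2 add r2 <- r5,r3: IF@3 ID@6 stall=2 (RAW on I1.r3 (WB@8)) EX@9 MEM@10 WB@11
I3 sub r1 <- r5,r5: IF@6 ID@9 stall=0 (-) EX@10 MEM@11 WB@12
I4 sub r4 <- r4,r2: IF@9 ID@10 stall=1 (RAW on I2.r2 (WB@11)) EX@12 MEM@13 WB@14
I5 add r1 <- r2,r4: IF@10 ID@12 stall=2 (RAW on I4.r4 (WB@14)) EX@15 MEM@16 WB@17
I6 sub r3 <- r3,r1: IF@12 ID@15 stall=2 (RAW on I5.r1 (WB@17)) EX@18 MEM@19 WB@20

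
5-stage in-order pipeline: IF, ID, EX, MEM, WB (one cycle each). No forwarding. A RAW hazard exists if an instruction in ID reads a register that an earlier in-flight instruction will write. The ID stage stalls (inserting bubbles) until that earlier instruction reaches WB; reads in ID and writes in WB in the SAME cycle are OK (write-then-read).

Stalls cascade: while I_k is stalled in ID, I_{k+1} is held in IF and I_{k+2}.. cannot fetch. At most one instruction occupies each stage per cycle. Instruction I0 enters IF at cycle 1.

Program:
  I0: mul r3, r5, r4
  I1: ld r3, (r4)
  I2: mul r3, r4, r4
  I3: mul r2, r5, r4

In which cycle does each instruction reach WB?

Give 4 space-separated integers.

I0 mul r3 <- r5,r4: IF@1 ID@2 stall=0 (-) EX@3 MEM@4 WB@5
I1 ld r3 <- r4: IF@2 ID@3 stall=0 (-) EX@4 MEM@5 WB@6
I2 mul r3 <- r4,r4: IF@3 ID@4 stall=0 (-) EX@5 MEM@6 WB@7
I3 mul r2 <- r5,r4: IF@4 ID@5 stall=0 (-) EX@6 MEM@7 WB@8

Answer: 5 6 7 8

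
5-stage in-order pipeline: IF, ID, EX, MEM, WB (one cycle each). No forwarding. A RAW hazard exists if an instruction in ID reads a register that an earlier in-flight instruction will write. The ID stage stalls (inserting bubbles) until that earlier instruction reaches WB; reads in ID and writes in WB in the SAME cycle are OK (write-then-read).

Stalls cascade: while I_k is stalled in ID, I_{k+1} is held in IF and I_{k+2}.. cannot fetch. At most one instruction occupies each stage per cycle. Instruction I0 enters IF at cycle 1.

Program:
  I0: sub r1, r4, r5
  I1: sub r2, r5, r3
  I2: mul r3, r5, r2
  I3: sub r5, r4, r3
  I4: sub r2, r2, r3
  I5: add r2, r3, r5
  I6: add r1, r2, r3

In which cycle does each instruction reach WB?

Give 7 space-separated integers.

Answer: 5 6 9 12 13 15 18

Derivation:
I0 sub r1 <- r4,r5: IF@1 ID@2 stall=0 (-) EX@3 MEM@4 WB@5
I1 sub r2 <- r5,r3: IF@2 ID@3 stall=0 (-) EX@4 MEM@5 WB@6
I2 mul r3 <- r5,r2: IF@3 ID@4 stall=2 (RAW on I1.r2 (WB@6)) EX@7 MEM@8 WB@9
I3 sub r5 <- r4,r3: IF@4 ID@7 stall=2 (RAW on I2.r3 (WB@9)) EX@10 MEM@11 WB@12
I4 sub r2 <- r2,r3: IF@7 ID@10 stall=0 (-) EX@11 MEM@12 WB@13
I5 add r2 <- r3,r5: IF@10 ID@11 stall=1 (RAW on I3.r5 (WB@12)) EX@13 MEM@14 WB@15
I6 add r1 <- r2,r3: IF@11 ID@13 stall=2 (RAW on I5.r2 (WB@15)) EX@16 MEM@17 WB@18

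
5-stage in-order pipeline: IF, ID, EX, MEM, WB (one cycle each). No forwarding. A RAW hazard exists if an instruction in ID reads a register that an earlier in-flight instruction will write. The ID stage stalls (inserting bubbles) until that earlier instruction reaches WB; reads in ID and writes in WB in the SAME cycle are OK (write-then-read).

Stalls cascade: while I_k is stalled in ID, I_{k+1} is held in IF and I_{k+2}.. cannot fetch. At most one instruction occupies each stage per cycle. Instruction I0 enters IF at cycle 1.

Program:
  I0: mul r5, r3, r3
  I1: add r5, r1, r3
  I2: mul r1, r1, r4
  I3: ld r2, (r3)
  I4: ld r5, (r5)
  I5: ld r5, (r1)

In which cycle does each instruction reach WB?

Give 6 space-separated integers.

I0 mul r5 <- r3,r3: IF@1 ID@2 stall=0 (-) EX@3 MEM@4 WB@5
I1 add r5 <- r1,r3: IF@2 ID@3 stall=0 (-) EX@4 MEM@5 WB@6
I2 mul r1 <- r1,r4: IF@3 ID@4 stall=0 (-) EX@5 MEM@6 WB@7
I3 ld r2 <- r3: IF@4 ID@5 stall=0 (-) EX@6 MEM@7 WB@8
I4 ld r5 <- r5: IF@5 ID@6 stall=0 (-) EX@7 MEM@8 WB@9
I5 ld r5 <- r1: IF@6 ID@7 stall=0 (-) EX@8 MEM@9 WB@10

Answer: 5 6 7 8 9 10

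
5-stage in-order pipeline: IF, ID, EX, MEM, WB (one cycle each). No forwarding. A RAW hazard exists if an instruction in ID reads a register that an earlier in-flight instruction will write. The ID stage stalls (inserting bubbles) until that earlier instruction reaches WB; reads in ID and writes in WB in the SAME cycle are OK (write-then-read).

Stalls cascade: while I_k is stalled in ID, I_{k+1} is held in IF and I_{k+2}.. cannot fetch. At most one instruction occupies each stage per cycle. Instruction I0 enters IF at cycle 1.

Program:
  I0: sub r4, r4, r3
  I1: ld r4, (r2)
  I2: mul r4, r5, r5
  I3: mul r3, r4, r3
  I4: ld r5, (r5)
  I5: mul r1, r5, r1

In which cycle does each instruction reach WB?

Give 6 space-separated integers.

I0 sub r4 <- r4,r3: IF@1 ID@2 stall=0 (-) EX@3 MEM@4 WB@5
I1 ld r4 <- r2: IF@2 ID@3 stall=0 (-) EX@4 MEM@5 WB@6
I2 mul r4 <- r5,r5: IF@3 ID@4 stall=0 (-) EX@5 MEM@6 WB@7
I3 mul r3 <- r4,r3: IF@4 ID@5 stall=2 (RAW on I2.r4 (WB@7)) EX@8 MEM@9 WB@10
I4 ld r5 <- r5: IF@5 ID@8 stall=0 (-) EX@9 MEM@10 WB@11
I5 mul r1 <- r5,r1: IF@8 ID@9 stall=2 (RAW on I4.r5 (WB@11)) EX@12 MEM@13 WB@14

Answer: 5 6 7 10 11 14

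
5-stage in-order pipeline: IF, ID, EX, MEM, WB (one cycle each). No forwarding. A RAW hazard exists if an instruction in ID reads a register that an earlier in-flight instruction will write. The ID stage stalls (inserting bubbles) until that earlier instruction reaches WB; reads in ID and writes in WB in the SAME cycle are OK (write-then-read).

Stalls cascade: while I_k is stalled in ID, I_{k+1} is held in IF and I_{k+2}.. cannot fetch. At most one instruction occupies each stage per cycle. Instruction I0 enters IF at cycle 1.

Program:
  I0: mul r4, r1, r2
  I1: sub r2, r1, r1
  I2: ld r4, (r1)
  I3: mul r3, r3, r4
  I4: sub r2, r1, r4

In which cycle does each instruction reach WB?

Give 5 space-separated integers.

I0 mul r4 <- r1,r2: IF@1 ID@2 stall=0 (-) EX@3 MEM@4 WB@5
I1 sub r2 <- r1,r1: IF@2 ID@3 stall=0 (-) EX@4 MEM@5 WB@6
I2 ld r4 <- r1: IF@3 ID@4 stall=0 (-) EX@5 MEM@6 WB@7
I3 mul r3 <- r3,r4: IF@4 ID@5 stall=2 (RAW on I2.r4 (WB@7)) EX@8 MEM@9 WB@10
I4 sub r2 <- r1,r4: IF@5 ID@8 stall=0 (-) EX@9 MEM@10 WB@11

Answer: 5 6 7 10 11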